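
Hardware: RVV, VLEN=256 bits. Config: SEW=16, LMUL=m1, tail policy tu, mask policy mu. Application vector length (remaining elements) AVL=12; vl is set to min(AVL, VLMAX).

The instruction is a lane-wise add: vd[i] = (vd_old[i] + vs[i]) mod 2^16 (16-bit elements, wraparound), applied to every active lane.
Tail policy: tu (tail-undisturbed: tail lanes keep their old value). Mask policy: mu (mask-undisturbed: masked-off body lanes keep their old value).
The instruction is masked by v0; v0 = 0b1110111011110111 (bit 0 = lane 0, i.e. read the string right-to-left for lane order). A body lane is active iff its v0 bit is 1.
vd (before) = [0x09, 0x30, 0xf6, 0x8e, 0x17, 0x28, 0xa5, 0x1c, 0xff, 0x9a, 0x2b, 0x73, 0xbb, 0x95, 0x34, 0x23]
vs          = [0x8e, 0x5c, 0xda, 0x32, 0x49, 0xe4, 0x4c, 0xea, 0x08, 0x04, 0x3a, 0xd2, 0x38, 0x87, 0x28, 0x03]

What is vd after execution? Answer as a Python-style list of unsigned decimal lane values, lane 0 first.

lanes per group: 256·1/16 = 16
vl ← min(12, 16) = 12
[0] add(0x09,0x8e) = 0x97
[1] add(0x30,0x5c) = 0x8c
[2] add(0xf6,0xda) = 0x1d0
[3] mask-off/keep = 0x8e
[4] add(0x17,0x49) = 0x60
[5] add(0x28,0xe4) = 0x10c
[6] add(0xa5,0x4c) = 0xf1
[7] add(0x1c,0xea) = 0x106
[8] mask-off/keep = 0xff
[9] add(0x9a,0x04) = 0x9e
[10] add(0x2b,0x3a) = 0x65
[11] add(0x73,0xd2) = 0x145
[12] tail/keep = 0xbb
[13] tail/keep = 0x95
[14] tail/keep = 0x34
[15] tail/keep = 0x23

vd = [151, 140, 464, 142, 96, 268, 241, 262, 255, 158, 101, 325, 187, 149, 52, 35]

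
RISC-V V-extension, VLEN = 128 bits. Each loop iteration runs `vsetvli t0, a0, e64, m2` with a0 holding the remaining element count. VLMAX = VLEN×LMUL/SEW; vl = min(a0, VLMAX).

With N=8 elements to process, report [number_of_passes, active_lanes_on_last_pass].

lanes per group: 128·2/64 = 4
8 elements at 4/iter → 2 passes, remainder 4 on the last

[iterations, last_vl] = [2, 4]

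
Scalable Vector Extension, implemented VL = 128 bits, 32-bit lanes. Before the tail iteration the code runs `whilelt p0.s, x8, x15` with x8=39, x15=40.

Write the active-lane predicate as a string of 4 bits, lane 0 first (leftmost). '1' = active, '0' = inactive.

predicate = 1000

register lanes = 128/32 = 4
whilelt: lane j active iff 39+j < 40 → j < 1 → 1 active
bits (lane 0 leftmost): 1000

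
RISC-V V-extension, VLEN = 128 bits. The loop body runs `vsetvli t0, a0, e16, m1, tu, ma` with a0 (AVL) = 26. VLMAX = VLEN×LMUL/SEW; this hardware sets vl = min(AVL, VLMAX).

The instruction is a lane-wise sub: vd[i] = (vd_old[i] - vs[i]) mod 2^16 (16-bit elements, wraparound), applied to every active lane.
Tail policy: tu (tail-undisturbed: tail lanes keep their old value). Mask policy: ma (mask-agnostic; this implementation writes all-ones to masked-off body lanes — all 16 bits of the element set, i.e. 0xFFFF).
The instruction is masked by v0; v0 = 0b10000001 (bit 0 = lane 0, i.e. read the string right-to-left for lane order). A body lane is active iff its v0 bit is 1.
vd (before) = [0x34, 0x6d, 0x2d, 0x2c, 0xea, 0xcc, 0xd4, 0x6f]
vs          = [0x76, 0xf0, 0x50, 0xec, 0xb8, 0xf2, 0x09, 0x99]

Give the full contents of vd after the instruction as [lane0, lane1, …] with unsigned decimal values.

vd = [65470, 65535, 65535, 65535, 65535, 65535, 65535, 65494]

lanes per group: 128·1/16 = 8
AVL=26 > VLMAX=8, so vl = 8
vd[0] sub(0x34,0x76) -> 0xffbe
vd[1] mask-off/ones -> 0xffff
vd[2] mask-off/ones -> 0xffff
vd[3] mask-off/ones -> 0xffff
vd[4] mask-off/ones -> 0xffff
vd[5] mask-off/ones -> 0xffff
vd[6] mask-off/ones -> 0xffff
vd[7] sub(0x6f,0x99) -> 0xffd6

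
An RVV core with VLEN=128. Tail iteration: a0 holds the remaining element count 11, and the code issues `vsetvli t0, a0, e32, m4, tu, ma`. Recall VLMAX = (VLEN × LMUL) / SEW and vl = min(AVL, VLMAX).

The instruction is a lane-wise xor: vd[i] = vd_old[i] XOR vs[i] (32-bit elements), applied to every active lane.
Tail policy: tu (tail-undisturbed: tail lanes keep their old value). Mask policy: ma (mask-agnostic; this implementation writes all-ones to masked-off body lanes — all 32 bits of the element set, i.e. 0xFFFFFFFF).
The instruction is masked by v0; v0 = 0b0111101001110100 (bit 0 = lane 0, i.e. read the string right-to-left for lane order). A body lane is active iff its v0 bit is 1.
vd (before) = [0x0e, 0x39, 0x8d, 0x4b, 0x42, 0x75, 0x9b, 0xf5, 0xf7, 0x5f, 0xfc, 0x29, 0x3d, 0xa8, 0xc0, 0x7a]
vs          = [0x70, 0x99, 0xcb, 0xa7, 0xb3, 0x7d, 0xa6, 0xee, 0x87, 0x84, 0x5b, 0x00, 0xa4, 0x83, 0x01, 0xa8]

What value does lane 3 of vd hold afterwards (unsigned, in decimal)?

VLMAX = VLEN×LMUL/SEW = 128×4/32 = 16
AVL=11 ≤ VLMAX=16, so vl = 11
vd[0] mask-off/ones -> 0xffffffff
vd[1] mask-off/ones -> 0xffffffff
vd[2] xor(0x8d,0xcb) -> 0x46
vd[3] mask-off/ones -> 0xffffffff
vd[4] xor(0x42,0xb3) -> 0xf1
vd[5] xor(0x75,0x7d) -> 0x08
vd[6] xor(0x9b,0xa6) -> 0x3d
vd[7] mask-off/ones -> 0xffffffff
vd[8] mask-off/ones -> 0xffffffff
vd[9] xor(0x5f,0x84) -> 0xdb
vd[10] mask-off/ones -> 0xffffffff
vd[11] tail/keep -> 0x29
vd[12] tail/keep -> 0x3d
vd[13] tail/keep -> 0xa8
vd[14] tail/keep -> 0xc0
vd[15] tail/keep -> 0x7a

vd[3] = 4294967295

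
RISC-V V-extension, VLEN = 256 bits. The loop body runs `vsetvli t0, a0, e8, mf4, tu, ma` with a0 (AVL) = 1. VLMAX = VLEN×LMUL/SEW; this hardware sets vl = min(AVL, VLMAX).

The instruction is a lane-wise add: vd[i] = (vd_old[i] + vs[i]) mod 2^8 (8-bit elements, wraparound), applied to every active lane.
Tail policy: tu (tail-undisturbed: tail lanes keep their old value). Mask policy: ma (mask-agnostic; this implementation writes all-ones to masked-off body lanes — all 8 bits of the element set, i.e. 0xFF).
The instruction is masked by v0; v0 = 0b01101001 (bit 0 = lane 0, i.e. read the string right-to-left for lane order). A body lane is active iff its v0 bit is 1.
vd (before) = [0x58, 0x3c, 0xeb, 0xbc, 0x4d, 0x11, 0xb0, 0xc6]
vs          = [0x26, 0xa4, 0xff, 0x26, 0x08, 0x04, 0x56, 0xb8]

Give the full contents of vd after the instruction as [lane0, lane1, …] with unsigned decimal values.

vd = [126, 60, 235, 188, 77, 17, 176, 198]

VLMAX = (256 × 1/4) / 8 = 8 lanes
vl = min(AVL, VLMAX) = min(1, 8) = 1
lane  0: add(0x58,0x26) ⇒ 0x7e
lane  1: tail/keep ⇒ 0x3c
lane  2: tail/keep ⇒ 0xeb
lane  3: tail/keep ⇒ 0xbc
lane  4: tail/keep ⇒ 0x4d
lane  5: tail/keep ⇒ 0x11
lane  6: tail/keep ⇒ 0xb0
lane  7: tail/keep ⇒ 0xc6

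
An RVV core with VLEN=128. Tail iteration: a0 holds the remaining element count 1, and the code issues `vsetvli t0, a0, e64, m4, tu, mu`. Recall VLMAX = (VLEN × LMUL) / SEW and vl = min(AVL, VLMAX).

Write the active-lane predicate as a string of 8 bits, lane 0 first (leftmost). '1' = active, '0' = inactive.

VLMAX = (128 × 4) / 64 = 8 lanes
vl ← min(1, 8) = 1
bits (lane 0 leftmost): 10000000

predicate = 10000000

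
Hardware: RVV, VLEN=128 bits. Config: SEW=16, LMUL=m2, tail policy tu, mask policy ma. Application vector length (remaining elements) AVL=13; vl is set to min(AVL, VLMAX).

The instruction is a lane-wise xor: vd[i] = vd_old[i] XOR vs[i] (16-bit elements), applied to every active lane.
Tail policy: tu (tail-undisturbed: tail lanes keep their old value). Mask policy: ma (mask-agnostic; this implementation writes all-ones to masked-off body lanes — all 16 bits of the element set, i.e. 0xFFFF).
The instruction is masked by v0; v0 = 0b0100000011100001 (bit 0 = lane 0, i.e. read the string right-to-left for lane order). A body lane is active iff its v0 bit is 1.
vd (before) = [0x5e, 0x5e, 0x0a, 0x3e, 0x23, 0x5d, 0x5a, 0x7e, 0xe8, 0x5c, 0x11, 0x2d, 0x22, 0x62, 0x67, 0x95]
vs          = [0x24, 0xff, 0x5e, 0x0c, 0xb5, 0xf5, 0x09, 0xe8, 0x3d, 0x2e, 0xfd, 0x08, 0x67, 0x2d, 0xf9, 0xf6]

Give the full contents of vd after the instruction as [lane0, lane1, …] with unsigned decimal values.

VLMAX = VLEN×LMUL/SEW = 128×2/16 = 16
vl ← min(13, 16) = 13
  i=0: xor(0x5e,0x24) → 122
  i=1: mask-off/ones → 65535
  i=2: mask-off/ones → 65535
  i=3: mask-off/ones → 65535
  i=4: mask-off/ones → 65535
  i=5: xor(0x5d,0xf5) → 168
  i=6: xor(0x5a,0x09) → 83
  i=7: xor(0x7e,0xe8) → 150
  i=8: mask-off/ones → 65535
  i=9: mask-off/ones → 65535
  i=10: mask-off/ones → 65535
  i=11: mask-off/ones → 65535
  i=12: mask-off/ones → 65535
  i=13: tail/keep → 98
  i=14: tail/keep → 103
  i=15: tail/keep → 149

vd = [122, 65535, 65535, 65535, 65535, 168, 83, 150, 65535, 65535, 65535, 65535, 65535, 98, 103, 149]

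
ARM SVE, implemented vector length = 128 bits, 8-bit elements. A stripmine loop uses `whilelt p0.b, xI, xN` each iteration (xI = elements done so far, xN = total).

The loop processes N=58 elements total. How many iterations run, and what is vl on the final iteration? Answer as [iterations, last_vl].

lane count: 128 div 8 = 16
N=58: ⌈58/16⌉ = 4 iters; last vl = 58 − 3×16 = 10

[iterations, last_vl] = [4, 10]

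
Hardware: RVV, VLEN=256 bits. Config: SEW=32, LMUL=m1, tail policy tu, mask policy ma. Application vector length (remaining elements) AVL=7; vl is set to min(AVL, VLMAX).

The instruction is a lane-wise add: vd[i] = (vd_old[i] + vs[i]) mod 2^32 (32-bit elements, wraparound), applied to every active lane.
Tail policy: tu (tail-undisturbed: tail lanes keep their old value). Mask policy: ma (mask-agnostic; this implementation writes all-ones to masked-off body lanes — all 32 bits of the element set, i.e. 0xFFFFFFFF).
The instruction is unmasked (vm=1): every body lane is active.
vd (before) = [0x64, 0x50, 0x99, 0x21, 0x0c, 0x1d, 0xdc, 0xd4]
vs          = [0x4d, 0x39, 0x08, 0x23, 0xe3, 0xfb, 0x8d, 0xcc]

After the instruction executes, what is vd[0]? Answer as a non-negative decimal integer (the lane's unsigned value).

vd[0] = 177

VLMAX = (256 × 1) / 32 = 8 lanes
vl ← min(7, 8) = 7
  i=0: add(0x64,0x4d) → 177
  i=1: add(0x50,0x39) → 137
  i=2: add(0x99,0x08) → 161
  i=3: add(0x21,0x23) → 68
  i=4: add(0x0c,0xe3) → 239
  i=5: add(0x1d,0xfb) → 280
  i=6: add(0xdc,0x8d) → 361
  i=7: tail/keep → 212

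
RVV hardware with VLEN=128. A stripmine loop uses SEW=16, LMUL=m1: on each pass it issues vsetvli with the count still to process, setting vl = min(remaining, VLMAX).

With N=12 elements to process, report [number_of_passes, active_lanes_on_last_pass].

[iterations, last_vl] = [2, 4]

VLMAX = VLEN×LMUL/SEW = 128×1/16 = 8
iterations = ceil(12/8) = 2; final-pass vl = 4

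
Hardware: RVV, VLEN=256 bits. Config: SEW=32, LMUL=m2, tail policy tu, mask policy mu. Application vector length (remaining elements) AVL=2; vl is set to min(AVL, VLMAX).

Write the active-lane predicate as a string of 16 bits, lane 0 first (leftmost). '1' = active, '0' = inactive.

VLMAX = (256 × 2) / 32 = 16 lanes
vl = min(AVL, VLMAX) = min(2, 16) = 2
bits (lane 0 leftmost): 1100000000000000

predicate = 1100000000000000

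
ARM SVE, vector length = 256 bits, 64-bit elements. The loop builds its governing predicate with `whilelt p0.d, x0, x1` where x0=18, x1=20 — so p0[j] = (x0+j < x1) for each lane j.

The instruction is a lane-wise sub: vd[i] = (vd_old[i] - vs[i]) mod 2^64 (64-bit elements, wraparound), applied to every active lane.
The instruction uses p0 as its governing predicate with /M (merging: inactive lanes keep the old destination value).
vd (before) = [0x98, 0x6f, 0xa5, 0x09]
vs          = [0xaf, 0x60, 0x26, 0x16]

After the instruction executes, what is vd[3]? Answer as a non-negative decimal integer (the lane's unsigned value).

lane count: 256 div 64 = 4
whilelt: lane j active iff 18+j < 20 → j < 2 → 2 active
  i=0: sub(0x98,0xaf) → 18446744073709551593
  i=1: sub(0x6f,0x60) → 15
  i=2: tail/keep → 165
  i=3: tail/keep → 9

vd[3] = 9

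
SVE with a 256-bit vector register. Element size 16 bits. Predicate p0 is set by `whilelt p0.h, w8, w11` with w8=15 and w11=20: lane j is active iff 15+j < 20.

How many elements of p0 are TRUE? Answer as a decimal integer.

lane count: 256 div 16 = 16
whilelt: lane j active iff 15+j < 20 → j < 5 → 5 active

vl = 5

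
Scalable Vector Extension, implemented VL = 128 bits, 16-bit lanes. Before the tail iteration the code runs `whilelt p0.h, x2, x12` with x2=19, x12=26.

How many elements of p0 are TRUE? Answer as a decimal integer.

128-bit reg / 16-bit elem → 8 lanes
active while 19+j < 26, i.e. j ∈ [0,7) capped at 8 ⇒ 7

vl = 7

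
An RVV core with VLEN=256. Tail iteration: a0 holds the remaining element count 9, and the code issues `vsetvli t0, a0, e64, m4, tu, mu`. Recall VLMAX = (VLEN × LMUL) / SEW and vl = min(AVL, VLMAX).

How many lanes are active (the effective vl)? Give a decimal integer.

vl = 9

VLMAX = VLEN×LMUL/SEW = 256×4/64 = 16
AVL=9 ≤ VLMAX=16, so vl = 9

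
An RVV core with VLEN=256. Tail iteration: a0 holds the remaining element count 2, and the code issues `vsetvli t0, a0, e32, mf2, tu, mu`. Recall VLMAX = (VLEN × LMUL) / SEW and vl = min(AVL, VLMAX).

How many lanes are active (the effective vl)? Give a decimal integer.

vl = 2

lanes per group: 256·1/2/32 = 4
vl = min(AVL, VLMAX) = min(2, 4) = 2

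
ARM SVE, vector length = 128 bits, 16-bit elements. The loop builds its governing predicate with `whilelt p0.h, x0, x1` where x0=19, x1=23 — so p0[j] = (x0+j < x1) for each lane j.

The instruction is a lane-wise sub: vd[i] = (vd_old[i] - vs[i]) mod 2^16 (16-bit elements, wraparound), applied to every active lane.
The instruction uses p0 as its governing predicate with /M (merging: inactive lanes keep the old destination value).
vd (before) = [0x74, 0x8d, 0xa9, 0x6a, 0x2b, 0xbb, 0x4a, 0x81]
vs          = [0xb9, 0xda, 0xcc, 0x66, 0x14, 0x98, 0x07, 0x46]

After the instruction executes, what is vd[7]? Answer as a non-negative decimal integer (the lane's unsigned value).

lane count: 128 div 16 = 8
whilelt: lane j active iff 19+j < 23 → j < 4 → 4 active
[0] sub(0x74,0xb9) = 0xffbb
[1] sub(0x8d,0xda) = 0xffb3
[2] sub(0xa9,0xcc) = 0xffdd
[3] sub(0x6a,0x66) = 0x04
[4] tail/keep = 0x2b
[5] tail/keep = 0xbb
[6] tail/keep = 0x4a
[7] tail/keep = 0x81

vd[7] = 129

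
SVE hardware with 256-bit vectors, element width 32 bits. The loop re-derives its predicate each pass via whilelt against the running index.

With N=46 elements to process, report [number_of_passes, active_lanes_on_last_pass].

[iterations, last_vl] = [6, 6]

lane count: 256 div 32 = 8
N=46: ⌈46/8⌉ = 6 iters; last vl = 46 − 5×8 = 6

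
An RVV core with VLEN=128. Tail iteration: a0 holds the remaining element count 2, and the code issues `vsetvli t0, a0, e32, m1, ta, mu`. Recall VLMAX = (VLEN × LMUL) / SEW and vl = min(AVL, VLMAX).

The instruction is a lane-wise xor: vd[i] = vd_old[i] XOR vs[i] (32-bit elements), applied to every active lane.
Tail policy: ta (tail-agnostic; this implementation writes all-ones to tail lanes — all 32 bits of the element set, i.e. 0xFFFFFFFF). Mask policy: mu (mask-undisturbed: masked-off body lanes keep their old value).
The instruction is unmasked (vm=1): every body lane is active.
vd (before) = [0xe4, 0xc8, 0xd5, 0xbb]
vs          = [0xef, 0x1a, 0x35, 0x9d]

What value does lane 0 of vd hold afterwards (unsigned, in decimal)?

lanes per group: 128·1/32 = 4
vl = min(AVL, VLMAX) = min(2, 4) = 2
vd[0] xor(0xe4,0xef) -> 0x0b
vd[1] xor(0xc8,0x1a) -> 0xd2
vd[2] tail/ones -> 0xffffffff
vd[3] tail/ones -> 0xffffffff

vd[0] = 11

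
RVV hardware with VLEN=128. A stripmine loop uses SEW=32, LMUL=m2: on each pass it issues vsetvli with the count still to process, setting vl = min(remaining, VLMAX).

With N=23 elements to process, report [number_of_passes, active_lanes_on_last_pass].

VLMAX = (128 × 2) / 32 = 8 lanes
iterations = ceil(23/8) = 3; final-pass vl = 7

[iterations, last_vl] = [3, 7]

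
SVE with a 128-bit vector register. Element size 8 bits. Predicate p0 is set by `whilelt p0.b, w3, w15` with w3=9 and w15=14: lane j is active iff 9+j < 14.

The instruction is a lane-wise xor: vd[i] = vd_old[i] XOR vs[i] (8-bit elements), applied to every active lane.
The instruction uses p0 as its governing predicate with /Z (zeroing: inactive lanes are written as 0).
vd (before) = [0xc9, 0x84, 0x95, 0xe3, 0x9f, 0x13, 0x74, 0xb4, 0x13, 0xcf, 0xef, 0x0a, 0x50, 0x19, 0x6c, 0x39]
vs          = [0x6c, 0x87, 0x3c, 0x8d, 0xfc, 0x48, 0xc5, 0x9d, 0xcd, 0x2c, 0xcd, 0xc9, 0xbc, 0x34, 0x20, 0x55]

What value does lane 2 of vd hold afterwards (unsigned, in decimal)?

vd[2] = 169

register lanes = 128/8 = 16
p0[j] = (9+j < 14); true for j=0..4 → 5 lanes set
[0] xor(0xc9,0x6c) = 0xa5
[1] xor(0x84,0x87) = 0x03
[2] xor(0x95,0x3c) = 0xa9
[3] xor(0xe3,0x8d) = 0x6e
[4] xor(0x9f,0xfc) = 0x63
[5] tail/zero = 0x00
[6] tail/zero = 0x00
[7] tail/zero = 0x00
[8] tail/zero = 0x00
[9] tail/zero = 0x00
[10] tail/zero = 0x00
[11] tail/zero = 0x00
[12] tail/zero = 0x00
[13] tail/zero = 0x00
[14] tail/zero = 0x00
[15] tail/zero = 0x00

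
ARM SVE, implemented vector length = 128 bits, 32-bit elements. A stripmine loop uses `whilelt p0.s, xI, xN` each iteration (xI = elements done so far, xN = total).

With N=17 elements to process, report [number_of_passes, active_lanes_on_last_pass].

128-bit reg / 32-bit elem → 4 lanes
N=17: ⌈17/4⌉ = 5 iters; last vl = 17 − 4×4 = 1

[iterations, last_vl] = [5, 1]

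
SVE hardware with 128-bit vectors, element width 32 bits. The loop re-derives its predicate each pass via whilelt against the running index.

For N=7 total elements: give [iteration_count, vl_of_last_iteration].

register lanes = 128/32 = 4
7 elements at 4/iter → 2 passes, remainder 3 on the last

[iterations, last_vl] = [2, 3]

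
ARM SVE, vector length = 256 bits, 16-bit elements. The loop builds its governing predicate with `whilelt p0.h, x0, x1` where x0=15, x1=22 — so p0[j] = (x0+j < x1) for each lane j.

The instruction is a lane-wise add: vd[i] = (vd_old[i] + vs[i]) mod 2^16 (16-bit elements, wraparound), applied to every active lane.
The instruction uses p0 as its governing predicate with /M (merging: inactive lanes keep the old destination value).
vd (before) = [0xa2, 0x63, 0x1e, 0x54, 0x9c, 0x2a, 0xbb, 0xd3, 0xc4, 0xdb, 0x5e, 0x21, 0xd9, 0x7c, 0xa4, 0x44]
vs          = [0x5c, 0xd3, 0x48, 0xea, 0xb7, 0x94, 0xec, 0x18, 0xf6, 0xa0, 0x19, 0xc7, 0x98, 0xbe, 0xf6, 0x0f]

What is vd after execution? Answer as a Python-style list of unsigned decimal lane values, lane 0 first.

lane count: 256 div 16 = 16
active while 15+j < 22, i.e. j ∈ [0,7) capped at 16 ⇒ 7
lane  0: add(0xa2,0x5c) ⇒ 0xfe
lane  1: add(0x63,0xd3) ⇒ 0x136
lane  2: add(0x1e,0x48) ⇒ 0x66
lane  3: add(0x54,0xea) ⇒ 0x13e
lane  4: add(0x9c,0xb7) ⇒ 0x153
lane  5: add(0x2a,0x94) ⇒ 0xbe
lane  6: add(0xbb,0xec) ⇒ 0x1a7
lane  7: tail/keep ⇒ 0xd3
lane  8: tail/keep ⇒ 0xc4
lane  9: tail/keep ⇒ 0xdb
lane 10: tail/keep ⇒ 0x5e
lane 11: tail/keep ⇒ 0x21
lane 12: tail/keep ⇒ 0xd9
lane 13: tail/keep ⇒ 0x7c
lane 14: tail/keep ⇒ 0xa4
lane 15: tail/keep ⇒ 0x44

vd = [254, 310, 102, 318, 339, 190, 423, 211, 196, 219, 94, 33, 217, 124, 164, 68]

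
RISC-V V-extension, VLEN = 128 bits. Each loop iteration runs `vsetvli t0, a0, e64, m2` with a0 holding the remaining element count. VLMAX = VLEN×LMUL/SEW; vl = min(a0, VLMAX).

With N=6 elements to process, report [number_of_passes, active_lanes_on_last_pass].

[iterations, last_vl] = [2, 2]

VLMAX = (128 × 2) / 64 = 4 lanes
6 elements at 4/iter → 2 passes, remainder 2 on the last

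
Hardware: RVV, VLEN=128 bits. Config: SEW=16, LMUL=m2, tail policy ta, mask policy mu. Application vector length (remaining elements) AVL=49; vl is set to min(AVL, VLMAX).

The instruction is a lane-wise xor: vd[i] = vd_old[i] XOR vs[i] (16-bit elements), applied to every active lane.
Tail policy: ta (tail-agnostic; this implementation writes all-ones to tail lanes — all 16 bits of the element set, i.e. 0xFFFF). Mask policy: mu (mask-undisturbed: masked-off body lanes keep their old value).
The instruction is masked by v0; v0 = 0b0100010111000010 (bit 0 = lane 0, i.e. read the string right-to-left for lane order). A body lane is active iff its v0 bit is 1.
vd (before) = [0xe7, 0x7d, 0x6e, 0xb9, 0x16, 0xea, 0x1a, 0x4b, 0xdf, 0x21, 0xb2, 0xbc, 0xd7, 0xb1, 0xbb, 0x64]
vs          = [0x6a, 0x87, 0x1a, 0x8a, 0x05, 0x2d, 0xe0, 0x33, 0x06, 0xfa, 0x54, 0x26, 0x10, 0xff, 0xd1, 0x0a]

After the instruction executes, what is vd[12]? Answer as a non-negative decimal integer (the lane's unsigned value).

VLMAX = (128 × 2) / 16 = 16 lanes
vl ← min(49, 16) = 16
vd[0] mask-off/keep -> 0xe7
vd[1] xor(0x7d,0x87) -> 0xfa
vd[2] mask-off/keep -> 0x6e
vd[3] mask-off/keep -> 0xb9
vd[4] mask-off/keep -> 0x16
vd[5] mask-off/keep -> 0xea
vd[6] xor(0x1a,0xe0) -> 0xfa
vd[7] xor(0x4b,0x33) -> 0x78
vd[8] xor(0xdf,0x06) -> 0xd9
vd[9] mask-off/keep -> 0x21
vd[10] xor(0xb2,0x54) -> 0xe6
vd[11] mask-off/keep -> 0xbc
vd[12] mask-off/keep -> 0xd7
vd[13] mask-off/keep -> 0xb1
vd[14] xor(0xbb,0xd1) -> 0x6a
vd[15] mask-off/keep -> 0x64

vd[12] = 215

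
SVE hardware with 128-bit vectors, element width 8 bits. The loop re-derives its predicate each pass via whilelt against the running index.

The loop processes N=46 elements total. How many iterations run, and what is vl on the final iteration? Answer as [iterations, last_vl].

[iterations, last_vl] = [3, 14]

register lanes = 128/8 = 16
iterations = ceil(46/16) = 3; final-pass vl = 14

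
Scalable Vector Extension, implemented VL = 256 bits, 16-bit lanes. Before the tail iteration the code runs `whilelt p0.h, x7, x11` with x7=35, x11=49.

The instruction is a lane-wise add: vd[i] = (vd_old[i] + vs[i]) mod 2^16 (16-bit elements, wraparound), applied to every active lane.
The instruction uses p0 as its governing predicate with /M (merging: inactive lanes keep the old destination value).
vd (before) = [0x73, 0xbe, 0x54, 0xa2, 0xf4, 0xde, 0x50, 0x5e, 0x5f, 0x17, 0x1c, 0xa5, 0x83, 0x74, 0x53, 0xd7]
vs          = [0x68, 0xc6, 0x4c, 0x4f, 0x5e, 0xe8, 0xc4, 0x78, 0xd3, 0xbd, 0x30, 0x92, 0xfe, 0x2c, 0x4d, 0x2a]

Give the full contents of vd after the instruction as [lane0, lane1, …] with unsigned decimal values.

register lanes = 256/16 = 16
active while 35+j < 49, i.e. j ∈ [0,14) capped at 16 ⇒ 14
[0] add(0x73,0x68) = 0xdb
[1] add(0xbe,0xc6) = 0x184
[2] add(0x54,0x4c) = 0xa0
[3] add(0xa2,0x4f) = 0xf1
[4] add(0xf4,0x5e) = 0x152
[5] add(0xde,0xe8) = 0x1c6
[6] add(0x50,0xc4) = 0x114
[7] add(0x5e,0x78) = 0xd6
[8] add(0x5f,0xd3) = 0x132
[9] add(0x17,0xbd) = 0xd4
[10] add(0x1c,0x30) = 0x4c
[11] add(0xa5,0x92) = 0x137
[12] add(0x83,0xfe) = 0x181
[13] add(0x74,0x2c) = 0xa0
[14] tail/keep = 0x53
[15] tail/keep = 0xd7

vd = [219, 388, 160, 241, 338, 454, 276, 214, 306, 212, 76, 311, 385, 160, 83, 215]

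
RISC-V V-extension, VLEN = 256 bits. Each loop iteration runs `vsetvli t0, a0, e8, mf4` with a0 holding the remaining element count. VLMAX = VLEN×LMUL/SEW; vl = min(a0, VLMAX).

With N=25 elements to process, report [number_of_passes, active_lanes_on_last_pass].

lanes per group: 256·1/4/8 = 8
N=25: ⌈25/8⌉ = 4 iters; last vl = 25 − 3×8 = 1

[iterations, last_vl] = [4, 1]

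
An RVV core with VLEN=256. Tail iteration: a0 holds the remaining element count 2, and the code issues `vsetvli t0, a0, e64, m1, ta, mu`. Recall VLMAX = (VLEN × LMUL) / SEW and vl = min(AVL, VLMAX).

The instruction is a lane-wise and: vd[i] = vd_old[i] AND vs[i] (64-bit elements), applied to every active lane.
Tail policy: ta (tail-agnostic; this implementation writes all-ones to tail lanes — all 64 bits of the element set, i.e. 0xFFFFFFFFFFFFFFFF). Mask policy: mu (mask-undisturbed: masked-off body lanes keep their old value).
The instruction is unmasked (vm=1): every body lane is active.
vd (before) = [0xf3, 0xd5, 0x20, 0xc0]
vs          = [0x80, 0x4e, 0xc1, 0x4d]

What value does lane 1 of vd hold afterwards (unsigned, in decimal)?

vd[1] = 68

lanes per group: 256·1/64 = 4
AVL=2 ≤ VLMAX=4, so vl = 2
  i=0: and(0xf3,0x80) → 128
  i=1: and(0xd5,0x4e) → 68
  i=2: tail/ones → 18446744073709551615
  i=3: tail/ones → 18446744073709551615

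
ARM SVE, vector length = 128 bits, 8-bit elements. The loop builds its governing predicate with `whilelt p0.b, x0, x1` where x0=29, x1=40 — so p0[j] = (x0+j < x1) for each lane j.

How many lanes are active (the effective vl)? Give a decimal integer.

lane count: 128 div 8 = 16
active while 29+j < 40, i.e. j ∈ [0,11) capped at 16 ⇒ 11

vl = 11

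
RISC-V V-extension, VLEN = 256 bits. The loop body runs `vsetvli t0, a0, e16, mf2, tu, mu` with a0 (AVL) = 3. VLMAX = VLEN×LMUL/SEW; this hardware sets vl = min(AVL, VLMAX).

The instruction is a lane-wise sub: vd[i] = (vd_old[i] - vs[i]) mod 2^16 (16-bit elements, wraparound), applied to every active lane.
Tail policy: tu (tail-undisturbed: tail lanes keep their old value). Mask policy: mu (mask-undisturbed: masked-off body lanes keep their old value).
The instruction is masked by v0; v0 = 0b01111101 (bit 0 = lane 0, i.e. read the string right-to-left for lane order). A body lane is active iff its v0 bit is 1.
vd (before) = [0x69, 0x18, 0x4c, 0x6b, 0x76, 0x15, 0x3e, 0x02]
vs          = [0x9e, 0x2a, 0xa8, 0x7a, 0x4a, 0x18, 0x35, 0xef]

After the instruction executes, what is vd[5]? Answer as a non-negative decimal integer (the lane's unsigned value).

vd[5] = 21

VLMAX = (256 × 1/2) / 16 = 8 lanes
AVL=3 ≤ VLMAX=8, so vl = 3
  i=0: sub(0x69,0x9e) → 65483
  i=1: mask-off/keep → 24
  i=2: sub(0x4c,0xa8) → 65444
  i=3: tail/keep → 107
  i=4: tail/keep → 118
  i=5: tail/keep → 21
  i=6: tail/keep → 62
  i=7: tail/keep → 2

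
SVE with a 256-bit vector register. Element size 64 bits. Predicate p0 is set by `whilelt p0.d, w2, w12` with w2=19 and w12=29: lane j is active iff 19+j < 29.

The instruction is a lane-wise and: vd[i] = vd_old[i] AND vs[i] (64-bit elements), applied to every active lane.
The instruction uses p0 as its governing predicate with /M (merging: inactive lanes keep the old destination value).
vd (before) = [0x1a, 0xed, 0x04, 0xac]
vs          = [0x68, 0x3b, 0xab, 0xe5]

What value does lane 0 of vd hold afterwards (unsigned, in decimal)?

register lanes = 256/64 = 4
p0[j] = (19+j < 29); true for j=0..3 → 4 lanes set
lane  0: and(0x1a,0x68) ⇒ 0x08
lane  1: and(0xed,0x3b) ⇒ 0x29
lane  2: and(0x04,0xab) ⇒ 0x00
lane  3: and(0xac,0xe5) ⇒ 0xa4

vd[0] = 8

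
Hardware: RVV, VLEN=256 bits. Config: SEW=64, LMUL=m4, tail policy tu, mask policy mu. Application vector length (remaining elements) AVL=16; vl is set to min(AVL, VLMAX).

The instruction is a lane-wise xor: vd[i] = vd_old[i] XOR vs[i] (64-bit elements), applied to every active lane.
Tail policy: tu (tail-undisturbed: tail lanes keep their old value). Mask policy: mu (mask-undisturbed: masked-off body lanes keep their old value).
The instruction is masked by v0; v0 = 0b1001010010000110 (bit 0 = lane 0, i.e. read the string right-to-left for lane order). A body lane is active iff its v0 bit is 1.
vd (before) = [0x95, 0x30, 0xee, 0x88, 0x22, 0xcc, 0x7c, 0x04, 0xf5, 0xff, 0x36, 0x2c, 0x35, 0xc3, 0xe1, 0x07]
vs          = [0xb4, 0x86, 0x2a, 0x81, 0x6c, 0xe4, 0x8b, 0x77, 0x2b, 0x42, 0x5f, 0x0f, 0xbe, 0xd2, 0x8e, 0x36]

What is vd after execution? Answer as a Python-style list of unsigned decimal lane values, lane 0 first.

vd = [149, 182, 196, 136, 34, 204, 124, 115, 245, 255, 105, 44, 139, 195, 225, 49]

VLMAX = (256 × 4) / 64 = 16 lanes
vl ← min(16, 16) = 16
[0] mask-off/keep = 0x95
[1] xor(0x30,0x86) = 0xb6
[2] xor(0xee,0x2a) = 0xc4
[3] mask-off/keep = 0x88
[4] mask-off/keep = 0x22
[5] mask-off/keep = 0xcc
[6] mask-off/keep = 0x7c
[7] xor(0x04,0x77) = 0x73
[8] mask-off/keep = 0xf5
[9] mask-off/keep = 0xff
[10] xor(0x36,0x5f) = 0x69
[11] mask-off/keep = 0x2c
[12] xor(0x35,0xbe) = 0x8b
[13] mask-off/keep = 0xc3
[14] mask-off/keep = 0xe1
[15] xor(0x07,0x36) = 0x31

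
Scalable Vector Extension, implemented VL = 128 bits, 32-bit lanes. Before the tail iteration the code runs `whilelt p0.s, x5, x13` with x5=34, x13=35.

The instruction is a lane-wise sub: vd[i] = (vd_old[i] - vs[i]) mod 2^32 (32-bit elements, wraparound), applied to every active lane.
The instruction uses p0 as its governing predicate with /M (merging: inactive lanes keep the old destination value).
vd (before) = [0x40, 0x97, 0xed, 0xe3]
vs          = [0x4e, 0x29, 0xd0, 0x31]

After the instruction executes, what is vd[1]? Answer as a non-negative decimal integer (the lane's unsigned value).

register lanes = 128/32 = 4
active while 34+j < 35, i.e. j ∈ [0,1) capped at 4 ⇒ 1
  i=0: sub(0x40,0x4e) → 4294967282
  i=1: tail/keep → 151
  i=2: tail/keep → 237
  i=3: tail/keep → 227

vd[1] = 151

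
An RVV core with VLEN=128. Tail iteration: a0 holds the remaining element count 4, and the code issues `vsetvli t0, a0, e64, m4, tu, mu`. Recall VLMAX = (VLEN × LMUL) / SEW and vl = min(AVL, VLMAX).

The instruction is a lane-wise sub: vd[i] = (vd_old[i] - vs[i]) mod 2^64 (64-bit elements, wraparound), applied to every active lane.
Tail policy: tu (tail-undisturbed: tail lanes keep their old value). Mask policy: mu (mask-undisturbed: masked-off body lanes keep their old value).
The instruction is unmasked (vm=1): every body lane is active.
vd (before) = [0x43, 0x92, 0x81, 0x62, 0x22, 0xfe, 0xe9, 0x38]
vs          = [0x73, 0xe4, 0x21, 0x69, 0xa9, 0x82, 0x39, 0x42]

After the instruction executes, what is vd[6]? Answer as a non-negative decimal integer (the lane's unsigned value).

lanes per group: 128·4/64 = 8
AVL=4 ≤ VLMAX=8, so vl = 4
lane  0: sub(0x43,0x73) ⇒ 0xffffffffffffffd0
lane  1: sub(0x92,0xe4) ⇒ 0xffffffffffffffae
lane  2: sub(0x81,0x21) ⇒ 0x60
lane  3: sub(0x62,0x69) ⇒ 0xfffffffffffffff9
lane  4: tail/keep ⇒ 0x22
lane  5: tail/keep ⇒ 0xfe
lane  6: tail/keep ⇒ 0xe9
lane  7: tail/keep ⇒ 0x38

vd[6] = 233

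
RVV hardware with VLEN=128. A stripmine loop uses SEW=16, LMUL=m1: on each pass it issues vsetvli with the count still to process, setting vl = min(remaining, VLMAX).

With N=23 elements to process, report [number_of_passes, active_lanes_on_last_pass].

[iterations, last_vl] = [3, 7]

VLMAX = (128 × 1) / 16 = 8 lanes
N=23: ⌈23/8⌉ = 3 iters; last vl = 23 − 2×8 = 7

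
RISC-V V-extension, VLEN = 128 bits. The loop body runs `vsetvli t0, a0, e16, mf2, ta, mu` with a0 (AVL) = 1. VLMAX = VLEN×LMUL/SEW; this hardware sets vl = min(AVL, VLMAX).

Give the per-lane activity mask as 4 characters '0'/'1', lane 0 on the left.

predicate = 1000

VLMAX = (128 × 1/2) / 16 = 4 lanes
vl ← min(1, 4) = 1
bits (lane 0 leftmost): 1000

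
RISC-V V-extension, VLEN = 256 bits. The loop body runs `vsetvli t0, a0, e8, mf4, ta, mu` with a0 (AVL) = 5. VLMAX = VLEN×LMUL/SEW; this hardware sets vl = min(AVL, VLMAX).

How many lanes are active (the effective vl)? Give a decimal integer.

VLMAX = (256 × 1/4) / 8 = 8 lanes
vl ← min(5, 8) = 5

vl = 5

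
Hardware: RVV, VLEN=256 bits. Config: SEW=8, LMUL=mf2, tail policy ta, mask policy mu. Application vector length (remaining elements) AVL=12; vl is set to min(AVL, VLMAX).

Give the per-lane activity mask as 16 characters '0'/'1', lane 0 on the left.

predicate = 1111111111110000

lanes per group: 256·1/2/8 = 16
vl = min(AVL, VLMAX) = min(12, 16) = 12
bits (lane 0 leftmost): 1111111111110000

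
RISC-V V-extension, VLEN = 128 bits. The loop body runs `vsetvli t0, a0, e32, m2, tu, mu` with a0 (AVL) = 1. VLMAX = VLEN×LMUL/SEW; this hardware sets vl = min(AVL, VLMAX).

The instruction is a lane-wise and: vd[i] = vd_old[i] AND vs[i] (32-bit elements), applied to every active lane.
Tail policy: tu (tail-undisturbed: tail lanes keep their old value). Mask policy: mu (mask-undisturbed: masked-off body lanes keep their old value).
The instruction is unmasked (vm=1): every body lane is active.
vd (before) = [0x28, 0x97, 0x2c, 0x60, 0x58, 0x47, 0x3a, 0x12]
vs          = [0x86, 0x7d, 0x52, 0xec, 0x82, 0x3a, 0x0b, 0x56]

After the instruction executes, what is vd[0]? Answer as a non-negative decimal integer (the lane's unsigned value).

VLMAX = (128 × 2) / 32 = 8 lanes
AVL=1 ≤ VLMAX=8, so vl = 1
[0] and(0x28,0x86) = 0x00
[1] tail/keep = 0x97
[2] tail/keep = 0x2c
[3] tail/keep = 0x60
[4] tail/keep = 0x58
[5] tail/keep = 0x47
[6] tail/keep = 0x3a
[7] tail/keep = 0x12

vd[0] = 0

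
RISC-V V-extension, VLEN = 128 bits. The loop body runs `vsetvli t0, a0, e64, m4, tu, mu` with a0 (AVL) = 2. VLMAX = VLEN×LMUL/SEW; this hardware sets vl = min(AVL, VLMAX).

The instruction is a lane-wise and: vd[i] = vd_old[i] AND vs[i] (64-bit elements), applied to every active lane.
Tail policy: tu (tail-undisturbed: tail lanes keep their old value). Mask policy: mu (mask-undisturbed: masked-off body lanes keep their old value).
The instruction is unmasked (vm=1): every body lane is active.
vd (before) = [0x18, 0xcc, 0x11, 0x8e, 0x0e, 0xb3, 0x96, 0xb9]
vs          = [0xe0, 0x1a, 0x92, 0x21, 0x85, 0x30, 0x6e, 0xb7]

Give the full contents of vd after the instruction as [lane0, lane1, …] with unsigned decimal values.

vd = [0, 8, 17, 142, 14, 179, 150, 185]

VLMAX = (128 × 4) / 64 = 8 lanes
AVL=2 ≤ VLMAX=8, so vl = 2
  i=0: and(0x18,0xe0) → 0
  i=1: and(0xcc,0x1a) → 8
  i=2: tail/keep → 17
  i=3: tail/keep → 142
  i=4: tail/keep → 14
  i=5: tail/keep → 179
  i=6: tail/keep → 150
  i=7: tail/keep → 185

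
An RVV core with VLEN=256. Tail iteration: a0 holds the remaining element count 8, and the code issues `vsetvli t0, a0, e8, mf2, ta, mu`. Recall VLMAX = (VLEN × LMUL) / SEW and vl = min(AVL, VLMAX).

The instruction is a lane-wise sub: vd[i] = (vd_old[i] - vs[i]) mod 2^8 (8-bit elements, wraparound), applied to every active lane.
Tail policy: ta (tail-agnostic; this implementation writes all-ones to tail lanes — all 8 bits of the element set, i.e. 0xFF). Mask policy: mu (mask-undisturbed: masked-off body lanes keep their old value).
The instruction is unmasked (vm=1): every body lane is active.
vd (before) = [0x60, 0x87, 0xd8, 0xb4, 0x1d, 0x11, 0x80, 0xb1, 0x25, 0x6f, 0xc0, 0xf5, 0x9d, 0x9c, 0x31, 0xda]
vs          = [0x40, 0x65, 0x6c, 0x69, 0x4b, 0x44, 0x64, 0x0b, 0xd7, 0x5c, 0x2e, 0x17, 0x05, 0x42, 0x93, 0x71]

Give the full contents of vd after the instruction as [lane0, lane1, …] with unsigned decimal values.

VLMAX = (256 × 1/2) / 8 = 16 lanes
vl ← min(8, 16) = 8
[0] sub(0x60,0x40) = 0x20
[1] sub(0x87,0x65) = 0x22
[2] sub(0xd8,0x6c) = 0x6c
[3] sub(0xb4,0x69) = 0x4b
[4] sub(0x1d,0x4b) = 0xd2
[5] sub(0x11,0x44) = 0xcd
[6] sub(0x80,0x64) = 0x1c
[7] sub(0xb1,0x0b) = 0xa6
[8] tail/ones = 0xff
[9] tail/ones = 0xff
[10] tail/ones = 0xff
[11] tail/ones = 0xff
[12] tail/ones = 0xff
[13] tail/ones = 0xff
[14] tail/ones = 0xff
[15] tail/ones = 0xff

vd = [32, 34, 108, 75, 210, 205, 28, 166, 255, 255, 255, 255, 255, 255, 255, 255]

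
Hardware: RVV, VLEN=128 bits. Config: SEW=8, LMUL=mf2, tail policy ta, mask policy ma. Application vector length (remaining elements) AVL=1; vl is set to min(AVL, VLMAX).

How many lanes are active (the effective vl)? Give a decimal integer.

lanes per group: 128·1/2/8 = 8
AVL=1 ≤ VLMAX=8, so vl = 1

vl = 1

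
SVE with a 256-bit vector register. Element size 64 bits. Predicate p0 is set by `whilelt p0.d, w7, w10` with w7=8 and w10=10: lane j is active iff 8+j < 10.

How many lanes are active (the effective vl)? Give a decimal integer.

vl = 2

lane count: 256 div 64 = 4
p0[j] = (8+j < 10); true for j=0..1 → 2 lanes set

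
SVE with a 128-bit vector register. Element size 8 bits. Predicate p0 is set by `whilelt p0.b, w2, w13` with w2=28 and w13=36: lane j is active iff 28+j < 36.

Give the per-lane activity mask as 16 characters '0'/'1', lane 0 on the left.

register lanes = 128/8 = 16
whilelt: lane j active iff 28+j < 36 → j < 8 → 8 active
bits (lane 0 leftmost): 1111111100000000

predicate = 1111111100000000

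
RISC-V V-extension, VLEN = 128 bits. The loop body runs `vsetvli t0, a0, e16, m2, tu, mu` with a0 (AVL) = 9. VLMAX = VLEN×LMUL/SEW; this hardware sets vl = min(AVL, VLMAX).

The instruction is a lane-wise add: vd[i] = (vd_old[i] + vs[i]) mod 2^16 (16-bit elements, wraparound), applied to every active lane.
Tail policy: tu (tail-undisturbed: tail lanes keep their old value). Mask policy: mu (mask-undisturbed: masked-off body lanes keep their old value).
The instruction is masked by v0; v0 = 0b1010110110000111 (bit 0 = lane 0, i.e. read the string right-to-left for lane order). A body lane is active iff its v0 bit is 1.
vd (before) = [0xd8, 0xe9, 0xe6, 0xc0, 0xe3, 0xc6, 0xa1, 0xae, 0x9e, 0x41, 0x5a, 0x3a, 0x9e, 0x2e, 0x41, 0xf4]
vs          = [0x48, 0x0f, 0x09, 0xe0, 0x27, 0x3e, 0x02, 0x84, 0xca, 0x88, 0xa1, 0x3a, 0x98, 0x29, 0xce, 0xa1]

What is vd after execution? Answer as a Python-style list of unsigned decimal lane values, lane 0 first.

VLMAX = VLEN×LMUL/SEW = 128×2/16 = 16
vl ← min(9, 16) = 9
[0] add(0xd8,0x48) = 0x120
[1] add(0xe9,0x0f) = 0xf8
[2] add(0xe6,0x09) = 0xef
[3] mask-off/keep = 0xc0
[4] mask-off/keep = 0xe3
[5] mask-off/keep = 0xc6
[6] mask-off/keep = 0xa1
[7] add(0xae,0x84) = 0x132
[8] add(0x9e,0xca) = 0x168
[9] tail/keep = 0x41
[10] tail/keep = 0x5a
[11] tail/keep = 0x3a
[12] tail/keep = 0x9e
[13] tail/keep = 0x2e
[14] tail/keep = 0x41
[15] tail/keep = 0xf4

vd = [288, 248, 239, 192, 227, 198, 161, 306, 360, 65, 90, 58, 158, 46, 65, 244]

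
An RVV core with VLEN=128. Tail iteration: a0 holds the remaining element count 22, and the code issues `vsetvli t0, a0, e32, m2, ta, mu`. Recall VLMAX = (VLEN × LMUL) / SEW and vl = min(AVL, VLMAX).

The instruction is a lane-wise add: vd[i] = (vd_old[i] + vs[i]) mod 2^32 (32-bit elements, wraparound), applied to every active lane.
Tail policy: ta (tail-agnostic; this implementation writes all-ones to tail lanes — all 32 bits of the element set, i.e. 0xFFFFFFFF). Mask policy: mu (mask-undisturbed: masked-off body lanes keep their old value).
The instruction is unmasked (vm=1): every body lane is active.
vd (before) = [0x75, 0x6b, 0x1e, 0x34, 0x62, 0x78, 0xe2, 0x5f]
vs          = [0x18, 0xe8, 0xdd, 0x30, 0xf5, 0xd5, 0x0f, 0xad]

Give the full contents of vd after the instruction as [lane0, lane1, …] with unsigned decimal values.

lanes per group: 128·2/32 = 8
AVL=22 > VLMAX=8, so vl = 8
[0] add(0x75,0x18) = 0x8d
[1] add(0x6b,0xe8) = 0x153
[2] add(0x1e,0xdd) = 0xfb
[3] add(0x34,0x30) = 0x64
[4] add(0x62,0xf5) = 0x157
[5] add(0x78,0xd5) = 0x14d
[6] add(0xe2,0x0f) = 0xf1
[7] add(0x5f,0xad) = 0x10c

vd = [141, 339, 251, 100, 343, 333, 241, 268]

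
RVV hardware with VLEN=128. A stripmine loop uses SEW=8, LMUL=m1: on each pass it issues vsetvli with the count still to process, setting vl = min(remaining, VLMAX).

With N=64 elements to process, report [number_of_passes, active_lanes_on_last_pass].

VLMAX = (128 × 1) / 8 = 16 lanes
N=64: ⌈64/16⌉ = 4 iters; last vl = 64 − 3×16 = 16

[iterations, last_vl] = [4, 16]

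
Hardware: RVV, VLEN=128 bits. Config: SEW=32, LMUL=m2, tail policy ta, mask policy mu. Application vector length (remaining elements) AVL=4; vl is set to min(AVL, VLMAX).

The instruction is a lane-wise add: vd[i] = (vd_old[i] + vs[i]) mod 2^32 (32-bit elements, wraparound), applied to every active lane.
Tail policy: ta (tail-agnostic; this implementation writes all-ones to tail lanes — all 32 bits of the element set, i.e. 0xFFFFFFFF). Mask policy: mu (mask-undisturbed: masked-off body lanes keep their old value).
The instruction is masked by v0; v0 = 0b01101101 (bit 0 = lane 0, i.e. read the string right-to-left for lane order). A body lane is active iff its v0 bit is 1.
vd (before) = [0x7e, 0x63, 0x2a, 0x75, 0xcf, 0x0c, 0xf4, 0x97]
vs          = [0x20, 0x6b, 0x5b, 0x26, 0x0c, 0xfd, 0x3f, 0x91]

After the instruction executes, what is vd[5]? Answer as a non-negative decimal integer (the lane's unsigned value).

vd[5] = 4294967295

VLMAX = VLEN×LMUL/SEW = 128×2/32 = 8
vl ← min(4, 8) = 4
vd[0] add(0x7e,0x20) -> 0x9e
vd[1] mask-off/keep -> 0x63
vd[2] add(0x2a,0x5b) -> 0x85
vd[3] add(0x75,0x26) -> 0x9b
vd[4] tail/ones -> 0xffffffff
vd[5] tail/ones -> 0xffffffff
vd[6] tail/ones -> 0xffffffff
vd[7] tail/ones -> 0xffffffff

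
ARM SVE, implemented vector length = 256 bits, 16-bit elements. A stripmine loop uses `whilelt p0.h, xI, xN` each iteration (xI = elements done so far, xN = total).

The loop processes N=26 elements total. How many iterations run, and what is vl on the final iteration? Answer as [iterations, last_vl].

[iterations, last_vl] = [2, 10]

256-bit reg / 16-bit elem → 16 lanes
N=26: ⌈26/16⌉ = 2 iters; last vl = 26 − 1×16 = 10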